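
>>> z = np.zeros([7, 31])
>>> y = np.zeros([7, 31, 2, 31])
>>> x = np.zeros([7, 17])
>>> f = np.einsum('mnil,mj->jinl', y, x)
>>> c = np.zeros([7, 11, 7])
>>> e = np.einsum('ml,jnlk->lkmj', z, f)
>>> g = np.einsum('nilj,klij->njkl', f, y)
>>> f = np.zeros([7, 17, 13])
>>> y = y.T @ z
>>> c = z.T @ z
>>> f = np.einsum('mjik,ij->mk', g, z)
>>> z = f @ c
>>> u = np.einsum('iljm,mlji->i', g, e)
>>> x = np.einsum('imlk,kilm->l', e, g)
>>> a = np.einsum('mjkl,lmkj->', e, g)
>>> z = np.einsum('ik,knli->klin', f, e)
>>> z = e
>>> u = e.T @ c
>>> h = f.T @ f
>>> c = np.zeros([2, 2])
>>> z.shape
(31, 31, 7, 17)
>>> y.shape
(31, 2, 31, 31)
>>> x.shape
(7,)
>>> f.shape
(17, 31)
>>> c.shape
(2, 2)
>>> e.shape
(31, 31, 7, 17)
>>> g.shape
(17, 31, 7, 31)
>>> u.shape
(17, 7, 31, 31)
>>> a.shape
()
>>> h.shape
(31, 31)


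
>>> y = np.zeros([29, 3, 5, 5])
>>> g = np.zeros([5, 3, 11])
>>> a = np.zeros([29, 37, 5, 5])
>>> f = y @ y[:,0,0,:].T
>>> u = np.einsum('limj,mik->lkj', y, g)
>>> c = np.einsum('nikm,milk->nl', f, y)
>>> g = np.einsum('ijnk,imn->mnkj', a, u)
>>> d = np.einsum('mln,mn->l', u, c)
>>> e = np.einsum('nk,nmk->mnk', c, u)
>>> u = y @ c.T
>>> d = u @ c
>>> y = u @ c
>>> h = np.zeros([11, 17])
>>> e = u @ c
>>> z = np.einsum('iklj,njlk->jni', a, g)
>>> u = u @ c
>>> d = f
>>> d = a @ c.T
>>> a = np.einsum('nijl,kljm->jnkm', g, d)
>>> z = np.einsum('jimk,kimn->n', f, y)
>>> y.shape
(29, 3, 5, 5)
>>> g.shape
(11, 5, 5, 37)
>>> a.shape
(5, 11, 29, 29)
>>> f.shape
(29, 3, 5, 29)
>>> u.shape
(29, 3, 5, 5)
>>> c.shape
(29, 5)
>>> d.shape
(29, 37, 5, 29)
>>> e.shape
(29, 3, 5, 5)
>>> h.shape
(11, 17)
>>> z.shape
(5,)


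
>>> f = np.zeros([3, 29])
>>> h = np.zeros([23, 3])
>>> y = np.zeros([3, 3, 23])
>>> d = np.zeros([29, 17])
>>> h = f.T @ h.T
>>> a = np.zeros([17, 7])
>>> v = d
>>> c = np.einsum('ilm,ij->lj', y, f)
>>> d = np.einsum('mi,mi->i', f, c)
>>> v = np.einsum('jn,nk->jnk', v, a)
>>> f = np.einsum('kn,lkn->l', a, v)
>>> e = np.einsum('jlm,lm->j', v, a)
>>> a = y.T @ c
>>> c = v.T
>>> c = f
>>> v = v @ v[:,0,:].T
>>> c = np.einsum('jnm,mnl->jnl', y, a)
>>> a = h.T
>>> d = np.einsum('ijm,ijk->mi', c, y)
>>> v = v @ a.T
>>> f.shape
(29,)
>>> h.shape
(29, 23)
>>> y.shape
(3, 3, 23)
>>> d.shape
(29, 3)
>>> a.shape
(23, 29)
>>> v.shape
(29, 17, 23)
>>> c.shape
(3, 3, 29)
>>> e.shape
(29,)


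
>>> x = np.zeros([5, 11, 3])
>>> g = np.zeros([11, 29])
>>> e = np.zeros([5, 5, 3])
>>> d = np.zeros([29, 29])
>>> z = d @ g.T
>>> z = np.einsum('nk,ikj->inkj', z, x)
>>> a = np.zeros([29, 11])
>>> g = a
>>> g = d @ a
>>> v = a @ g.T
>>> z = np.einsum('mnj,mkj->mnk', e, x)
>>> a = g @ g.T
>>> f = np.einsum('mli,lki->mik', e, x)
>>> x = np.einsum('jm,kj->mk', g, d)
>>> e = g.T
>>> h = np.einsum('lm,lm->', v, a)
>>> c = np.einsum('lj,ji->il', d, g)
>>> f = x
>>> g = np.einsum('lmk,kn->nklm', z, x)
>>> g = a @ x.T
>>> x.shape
(11, 29)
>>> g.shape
(29, 11)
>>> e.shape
(11, 29)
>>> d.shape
(29, 29)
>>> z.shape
(5, 5, 11)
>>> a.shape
(29, 29)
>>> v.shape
(29, 29)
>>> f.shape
(11, 29)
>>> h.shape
()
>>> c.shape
(11, 29)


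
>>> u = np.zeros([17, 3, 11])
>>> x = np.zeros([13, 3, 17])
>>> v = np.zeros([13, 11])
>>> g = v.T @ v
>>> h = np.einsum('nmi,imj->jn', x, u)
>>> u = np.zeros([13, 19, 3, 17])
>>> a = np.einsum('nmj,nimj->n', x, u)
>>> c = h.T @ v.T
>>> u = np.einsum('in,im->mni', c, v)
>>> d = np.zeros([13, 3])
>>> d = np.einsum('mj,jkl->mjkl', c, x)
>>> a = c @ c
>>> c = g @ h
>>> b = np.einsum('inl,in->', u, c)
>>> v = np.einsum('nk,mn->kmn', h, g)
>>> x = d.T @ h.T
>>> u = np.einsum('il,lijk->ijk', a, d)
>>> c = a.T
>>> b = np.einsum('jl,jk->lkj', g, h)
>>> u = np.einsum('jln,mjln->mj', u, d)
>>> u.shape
(13, 13)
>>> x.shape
(17, 3, 13, 11)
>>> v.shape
(13, 11, 11)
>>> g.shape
(11, 11)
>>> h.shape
(11, 13)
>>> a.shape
(13, 13)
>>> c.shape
(13, 13)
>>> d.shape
(13, 13, 3, 17)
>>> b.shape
(11, 13, 11)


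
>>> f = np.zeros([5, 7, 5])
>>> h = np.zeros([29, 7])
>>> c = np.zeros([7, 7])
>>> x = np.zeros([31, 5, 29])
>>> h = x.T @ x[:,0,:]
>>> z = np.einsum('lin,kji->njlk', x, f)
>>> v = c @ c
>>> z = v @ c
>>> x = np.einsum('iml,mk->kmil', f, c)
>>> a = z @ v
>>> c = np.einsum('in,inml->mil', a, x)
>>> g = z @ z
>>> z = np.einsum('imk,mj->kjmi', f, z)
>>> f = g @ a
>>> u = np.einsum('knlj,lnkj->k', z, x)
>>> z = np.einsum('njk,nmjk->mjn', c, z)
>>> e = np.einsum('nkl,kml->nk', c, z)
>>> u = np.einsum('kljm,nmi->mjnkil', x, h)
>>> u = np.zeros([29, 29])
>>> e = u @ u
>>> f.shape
(7, 7)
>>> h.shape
(29, 5, 29)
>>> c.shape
(5, 7, 5)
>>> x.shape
(7, 7, 5, 5)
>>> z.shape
(7, 7, 5)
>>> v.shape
(7, 7)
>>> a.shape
(7, 7)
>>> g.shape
(7, 7)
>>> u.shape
(29, 29)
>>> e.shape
(29, 29)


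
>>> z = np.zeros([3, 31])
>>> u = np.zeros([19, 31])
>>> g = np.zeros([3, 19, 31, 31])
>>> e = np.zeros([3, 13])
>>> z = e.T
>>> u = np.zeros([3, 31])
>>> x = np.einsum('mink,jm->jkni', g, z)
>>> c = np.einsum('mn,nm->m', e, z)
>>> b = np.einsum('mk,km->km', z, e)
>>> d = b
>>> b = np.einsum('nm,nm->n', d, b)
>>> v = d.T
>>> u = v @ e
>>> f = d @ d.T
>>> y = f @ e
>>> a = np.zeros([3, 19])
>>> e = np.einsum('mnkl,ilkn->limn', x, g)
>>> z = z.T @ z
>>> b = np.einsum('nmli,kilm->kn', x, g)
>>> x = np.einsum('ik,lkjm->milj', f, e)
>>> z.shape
(3, 3)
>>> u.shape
(13, 13)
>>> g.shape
(3, 19, 31, 31)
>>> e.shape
(19, 3, 13, 31)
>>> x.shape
(31, 3, 19, 13)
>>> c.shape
(3,)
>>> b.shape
(3, 13)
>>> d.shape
(3, 13)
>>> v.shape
(13, 3)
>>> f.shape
(3, 3)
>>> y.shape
(3, 13)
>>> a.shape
(3, 19)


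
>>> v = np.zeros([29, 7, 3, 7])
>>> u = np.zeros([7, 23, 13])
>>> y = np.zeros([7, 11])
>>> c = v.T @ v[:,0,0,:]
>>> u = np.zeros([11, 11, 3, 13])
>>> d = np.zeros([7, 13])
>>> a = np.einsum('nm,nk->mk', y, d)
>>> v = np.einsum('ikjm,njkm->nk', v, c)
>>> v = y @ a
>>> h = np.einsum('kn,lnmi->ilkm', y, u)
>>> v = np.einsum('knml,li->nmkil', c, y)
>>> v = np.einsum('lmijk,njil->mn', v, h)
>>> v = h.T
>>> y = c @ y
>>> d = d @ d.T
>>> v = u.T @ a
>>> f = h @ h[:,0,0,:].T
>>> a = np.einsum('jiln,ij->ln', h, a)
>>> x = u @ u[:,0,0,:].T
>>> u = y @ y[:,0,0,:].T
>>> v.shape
(13, 3, 11, 13)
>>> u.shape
(7, 3, 7, 7)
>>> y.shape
(7, 3, 7, 11)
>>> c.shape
(7, 3, 7, 7)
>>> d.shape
(7, 7)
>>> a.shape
(7, 3)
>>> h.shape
(13, 11, 7, 3)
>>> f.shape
(13, 11, 7, 13)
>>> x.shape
(11, 11, 3, 11)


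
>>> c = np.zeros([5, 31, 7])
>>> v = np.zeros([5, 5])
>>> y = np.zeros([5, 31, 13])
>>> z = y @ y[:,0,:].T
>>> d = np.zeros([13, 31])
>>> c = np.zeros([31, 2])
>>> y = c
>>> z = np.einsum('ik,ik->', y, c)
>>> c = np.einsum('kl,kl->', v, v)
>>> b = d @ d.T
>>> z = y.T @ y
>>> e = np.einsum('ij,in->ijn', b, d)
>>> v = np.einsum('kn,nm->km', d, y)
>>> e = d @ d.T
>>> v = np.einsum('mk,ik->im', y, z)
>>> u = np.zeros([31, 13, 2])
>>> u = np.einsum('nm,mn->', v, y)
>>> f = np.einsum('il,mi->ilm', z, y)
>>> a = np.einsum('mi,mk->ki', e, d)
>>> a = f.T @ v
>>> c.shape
()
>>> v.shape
(2, 31)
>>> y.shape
(31, 2)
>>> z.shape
(2, 2)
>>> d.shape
(13, 31)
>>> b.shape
(13, 13)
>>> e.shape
(13, 13)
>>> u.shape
()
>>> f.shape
(2, 2, 31)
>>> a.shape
(31, 2, 31)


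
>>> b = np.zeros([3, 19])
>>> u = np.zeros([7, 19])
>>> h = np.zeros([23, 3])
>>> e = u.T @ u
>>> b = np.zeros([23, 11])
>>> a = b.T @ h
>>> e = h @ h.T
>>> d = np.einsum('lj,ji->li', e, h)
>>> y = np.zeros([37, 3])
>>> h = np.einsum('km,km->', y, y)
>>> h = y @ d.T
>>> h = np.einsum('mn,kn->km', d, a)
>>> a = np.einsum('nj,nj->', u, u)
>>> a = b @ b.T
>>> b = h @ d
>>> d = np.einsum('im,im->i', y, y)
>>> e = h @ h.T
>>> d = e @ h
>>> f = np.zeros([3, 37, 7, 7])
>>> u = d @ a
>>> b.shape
(11, 3)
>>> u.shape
(11, 23)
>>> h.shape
(11, 23)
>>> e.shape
(11, 11)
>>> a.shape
(23, 23)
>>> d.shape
(11, 23)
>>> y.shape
(37, 3)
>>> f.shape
(3, 37, 7, 7)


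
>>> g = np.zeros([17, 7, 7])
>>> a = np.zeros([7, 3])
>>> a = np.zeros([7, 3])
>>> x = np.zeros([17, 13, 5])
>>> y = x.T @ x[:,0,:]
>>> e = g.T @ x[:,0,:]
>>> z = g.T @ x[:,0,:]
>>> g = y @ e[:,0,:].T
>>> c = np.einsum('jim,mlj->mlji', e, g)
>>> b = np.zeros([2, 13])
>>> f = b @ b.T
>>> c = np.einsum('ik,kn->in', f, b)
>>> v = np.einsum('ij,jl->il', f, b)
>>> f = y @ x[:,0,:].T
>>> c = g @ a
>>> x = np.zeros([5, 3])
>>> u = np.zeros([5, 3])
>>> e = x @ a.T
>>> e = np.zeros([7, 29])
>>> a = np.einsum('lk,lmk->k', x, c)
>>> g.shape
(5, 13, 7)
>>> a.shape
(3,)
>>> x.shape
(5, 3)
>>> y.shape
(5, 13, 5)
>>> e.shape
(7, 29)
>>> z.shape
(7, 7, 5)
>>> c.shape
(5, 13, 3)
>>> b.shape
(2, 13)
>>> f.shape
(5, 13, 17)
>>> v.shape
(2, 13)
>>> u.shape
(5, 3)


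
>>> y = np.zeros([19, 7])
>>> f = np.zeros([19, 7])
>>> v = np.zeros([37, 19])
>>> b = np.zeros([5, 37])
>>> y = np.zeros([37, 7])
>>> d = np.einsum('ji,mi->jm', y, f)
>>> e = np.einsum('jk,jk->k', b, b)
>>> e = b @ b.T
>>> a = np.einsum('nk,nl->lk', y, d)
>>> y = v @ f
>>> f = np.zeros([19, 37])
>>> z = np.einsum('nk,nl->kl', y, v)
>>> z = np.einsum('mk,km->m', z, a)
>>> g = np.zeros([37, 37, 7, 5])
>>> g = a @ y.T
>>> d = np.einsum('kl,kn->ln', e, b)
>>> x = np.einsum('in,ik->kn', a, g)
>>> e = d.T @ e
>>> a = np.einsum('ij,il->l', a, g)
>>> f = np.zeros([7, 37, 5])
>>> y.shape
(37, 7)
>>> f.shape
(7, 37, 5)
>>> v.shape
(37, 19)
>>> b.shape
(5, 37)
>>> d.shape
(5, 37)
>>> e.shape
(37, 5)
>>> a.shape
(37,)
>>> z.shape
(7,)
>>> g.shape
(19, 37)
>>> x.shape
(37, 7)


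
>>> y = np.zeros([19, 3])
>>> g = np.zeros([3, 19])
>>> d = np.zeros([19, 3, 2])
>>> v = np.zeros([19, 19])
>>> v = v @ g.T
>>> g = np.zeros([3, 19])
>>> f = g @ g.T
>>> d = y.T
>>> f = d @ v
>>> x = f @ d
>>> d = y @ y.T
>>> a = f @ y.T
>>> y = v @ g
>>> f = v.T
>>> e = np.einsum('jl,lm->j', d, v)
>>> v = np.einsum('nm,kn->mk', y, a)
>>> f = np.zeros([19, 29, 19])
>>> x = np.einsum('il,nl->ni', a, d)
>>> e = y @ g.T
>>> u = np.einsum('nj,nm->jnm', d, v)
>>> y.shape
(19, 19)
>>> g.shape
(3, 19)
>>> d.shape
(19, 19)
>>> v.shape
(19, 3)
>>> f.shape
(19, 29, 19)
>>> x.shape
(19, 3)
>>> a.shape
(3, 19)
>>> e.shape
(19, 3)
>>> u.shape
(19, 19, 3)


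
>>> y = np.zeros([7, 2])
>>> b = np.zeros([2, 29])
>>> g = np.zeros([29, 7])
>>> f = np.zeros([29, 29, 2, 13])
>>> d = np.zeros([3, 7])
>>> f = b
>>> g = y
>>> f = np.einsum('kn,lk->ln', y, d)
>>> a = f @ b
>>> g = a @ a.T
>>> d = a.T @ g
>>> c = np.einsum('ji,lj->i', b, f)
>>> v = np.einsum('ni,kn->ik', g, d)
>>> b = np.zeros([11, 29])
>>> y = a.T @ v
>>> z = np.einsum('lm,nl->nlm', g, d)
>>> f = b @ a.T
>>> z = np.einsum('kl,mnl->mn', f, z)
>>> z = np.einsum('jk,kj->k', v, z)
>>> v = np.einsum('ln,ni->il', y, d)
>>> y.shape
(29, 29)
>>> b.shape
(11, 29)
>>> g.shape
(3, 3)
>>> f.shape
(11, 3)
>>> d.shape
(29, 3)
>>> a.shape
(3, 29)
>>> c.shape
(29,)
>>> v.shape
(3, 29)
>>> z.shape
(29,)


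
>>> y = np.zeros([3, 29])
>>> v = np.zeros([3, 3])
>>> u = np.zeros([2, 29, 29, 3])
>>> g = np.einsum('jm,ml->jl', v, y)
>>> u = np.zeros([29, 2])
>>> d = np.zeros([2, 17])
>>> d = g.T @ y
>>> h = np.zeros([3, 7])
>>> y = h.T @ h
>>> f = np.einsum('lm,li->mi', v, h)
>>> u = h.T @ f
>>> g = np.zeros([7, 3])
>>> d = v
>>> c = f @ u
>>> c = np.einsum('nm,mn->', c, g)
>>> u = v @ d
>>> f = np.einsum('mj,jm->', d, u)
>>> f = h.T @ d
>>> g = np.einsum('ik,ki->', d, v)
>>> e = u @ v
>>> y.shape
(7, 7)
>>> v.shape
(3, 3)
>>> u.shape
(3, 3)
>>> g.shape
()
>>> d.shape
(3, 3)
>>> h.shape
(3, 7)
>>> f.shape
(7, 3)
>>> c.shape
()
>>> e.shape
(3, 3)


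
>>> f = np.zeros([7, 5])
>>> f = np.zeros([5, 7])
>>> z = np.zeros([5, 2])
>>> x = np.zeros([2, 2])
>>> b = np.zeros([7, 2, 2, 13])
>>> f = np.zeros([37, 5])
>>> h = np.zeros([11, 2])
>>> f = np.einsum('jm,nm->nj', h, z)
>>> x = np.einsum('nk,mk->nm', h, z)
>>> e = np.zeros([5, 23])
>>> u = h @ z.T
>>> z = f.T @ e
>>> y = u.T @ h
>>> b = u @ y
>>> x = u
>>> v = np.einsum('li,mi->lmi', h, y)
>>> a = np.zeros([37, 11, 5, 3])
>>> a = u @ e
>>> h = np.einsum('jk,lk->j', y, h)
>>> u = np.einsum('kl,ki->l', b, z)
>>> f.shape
(5, 11)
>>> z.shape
(11, 23)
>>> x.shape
(11, 5)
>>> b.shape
(11, 2)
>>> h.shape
(5,)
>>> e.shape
(5, 23)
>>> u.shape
(2,)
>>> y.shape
(5, 2)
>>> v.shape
(11, 5, 2)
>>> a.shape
(11, 23)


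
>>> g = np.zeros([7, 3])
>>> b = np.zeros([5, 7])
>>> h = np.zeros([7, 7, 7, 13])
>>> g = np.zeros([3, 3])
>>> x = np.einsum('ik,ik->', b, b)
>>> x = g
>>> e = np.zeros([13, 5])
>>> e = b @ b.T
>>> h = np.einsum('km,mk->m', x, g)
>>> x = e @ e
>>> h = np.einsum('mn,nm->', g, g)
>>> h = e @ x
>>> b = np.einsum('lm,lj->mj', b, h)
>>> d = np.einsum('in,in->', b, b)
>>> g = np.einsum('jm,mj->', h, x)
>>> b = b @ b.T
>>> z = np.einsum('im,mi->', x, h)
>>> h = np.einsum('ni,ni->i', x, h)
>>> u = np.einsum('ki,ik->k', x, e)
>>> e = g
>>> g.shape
()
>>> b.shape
(7, 7)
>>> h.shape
(5,)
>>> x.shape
(5, 5)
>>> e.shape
()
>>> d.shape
()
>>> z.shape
()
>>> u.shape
(5,)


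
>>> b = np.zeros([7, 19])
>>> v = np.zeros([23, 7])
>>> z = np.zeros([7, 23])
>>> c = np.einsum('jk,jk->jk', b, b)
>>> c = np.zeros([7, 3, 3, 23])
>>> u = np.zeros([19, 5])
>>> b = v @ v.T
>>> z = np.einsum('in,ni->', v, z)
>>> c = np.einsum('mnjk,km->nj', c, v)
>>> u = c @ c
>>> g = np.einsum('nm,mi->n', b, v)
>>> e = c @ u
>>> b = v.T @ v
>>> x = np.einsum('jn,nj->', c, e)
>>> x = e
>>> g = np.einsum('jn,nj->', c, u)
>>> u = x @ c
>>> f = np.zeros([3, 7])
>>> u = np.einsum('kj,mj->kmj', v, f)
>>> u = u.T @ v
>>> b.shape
(7, 7)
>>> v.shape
(23, 7)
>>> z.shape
()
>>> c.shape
(3, 3)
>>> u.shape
(7, 3, 7)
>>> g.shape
()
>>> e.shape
(3, 3)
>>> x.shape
(3, 3)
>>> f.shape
(3, 7)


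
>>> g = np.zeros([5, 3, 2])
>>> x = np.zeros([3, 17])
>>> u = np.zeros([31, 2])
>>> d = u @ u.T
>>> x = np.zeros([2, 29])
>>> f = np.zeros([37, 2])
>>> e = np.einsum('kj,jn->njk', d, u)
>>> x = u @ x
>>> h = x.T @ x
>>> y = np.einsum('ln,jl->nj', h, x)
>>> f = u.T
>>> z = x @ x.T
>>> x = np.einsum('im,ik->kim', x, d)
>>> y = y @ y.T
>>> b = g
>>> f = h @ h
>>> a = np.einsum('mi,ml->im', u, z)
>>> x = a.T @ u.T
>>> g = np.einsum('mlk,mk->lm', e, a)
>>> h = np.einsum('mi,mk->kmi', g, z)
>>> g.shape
(31, 2)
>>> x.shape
(31, 31)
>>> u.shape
(31, 2)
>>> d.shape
(31, 31)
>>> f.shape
(29, 29)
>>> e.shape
(2, 31, 31)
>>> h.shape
(31, 31, 2)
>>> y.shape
(29, 29)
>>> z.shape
(31, 31)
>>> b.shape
(5, 3, 2)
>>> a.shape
(2, 31)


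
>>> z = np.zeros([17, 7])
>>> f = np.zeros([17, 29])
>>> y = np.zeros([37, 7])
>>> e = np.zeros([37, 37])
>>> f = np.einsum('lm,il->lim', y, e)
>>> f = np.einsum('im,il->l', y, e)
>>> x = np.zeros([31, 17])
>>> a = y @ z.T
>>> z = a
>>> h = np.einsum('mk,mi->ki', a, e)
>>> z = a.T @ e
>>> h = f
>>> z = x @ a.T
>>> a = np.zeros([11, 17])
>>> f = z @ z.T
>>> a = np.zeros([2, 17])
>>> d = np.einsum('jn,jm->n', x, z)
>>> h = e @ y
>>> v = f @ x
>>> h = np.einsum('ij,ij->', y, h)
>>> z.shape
(31, 37)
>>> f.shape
(31, 31)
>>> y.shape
(37, 7)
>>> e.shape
(37, 37)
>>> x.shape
(31, 17)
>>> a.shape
(2, 17)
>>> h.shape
()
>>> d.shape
(17,)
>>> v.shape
(31, 17)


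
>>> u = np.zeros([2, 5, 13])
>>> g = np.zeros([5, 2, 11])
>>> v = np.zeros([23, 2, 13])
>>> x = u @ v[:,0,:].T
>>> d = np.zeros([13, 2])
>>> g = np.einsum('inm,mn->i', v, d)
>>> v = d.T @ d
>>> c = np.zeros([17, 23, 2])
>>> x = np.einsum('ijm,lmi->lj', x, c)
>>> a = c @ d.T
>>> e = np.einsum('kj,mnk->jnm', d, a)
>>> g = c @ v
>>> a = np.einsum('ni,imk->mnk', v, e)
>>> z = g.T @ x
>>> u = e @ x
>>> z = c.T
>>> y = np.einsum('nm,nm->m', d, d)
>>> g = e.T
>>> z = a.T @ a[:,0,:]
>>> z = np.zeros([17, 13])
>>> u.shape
(2, 23, 5)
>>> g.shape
(17, 23, 2)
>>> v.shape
(2, 2)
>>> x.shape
(17, 5)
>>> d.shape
(13, 2)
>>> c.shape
(17, 23, 2)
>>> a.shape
(23, 2, 17)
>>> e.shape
(2, 23, 17)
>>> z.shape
(17, 13)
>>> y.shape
(2,)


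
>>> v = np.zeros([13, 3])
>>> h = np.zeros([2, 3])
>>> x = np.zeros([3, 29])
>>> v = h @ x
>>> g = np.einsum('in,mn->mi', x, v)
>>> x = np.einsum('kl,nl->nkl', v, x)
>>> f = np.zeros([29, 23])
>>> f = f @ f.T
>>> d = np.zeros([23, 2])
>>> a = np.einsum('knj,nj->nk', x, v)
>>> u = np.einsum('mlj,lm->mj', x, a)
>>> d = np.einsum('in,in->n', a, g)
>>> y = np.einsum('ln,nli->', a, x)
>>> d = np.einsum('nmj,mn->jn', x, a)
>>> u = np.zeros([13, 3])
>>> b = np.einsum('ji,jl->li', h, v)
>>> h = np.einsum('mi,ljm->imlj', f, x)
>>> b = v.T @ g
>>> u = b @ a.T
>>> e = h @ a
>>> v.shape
(2, 29)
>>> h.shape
(29, 29, 3, 2)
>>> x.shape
(3, 2, 29)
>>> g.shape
(2, 3)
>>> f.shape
(29, 29)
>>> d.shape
(29, 3)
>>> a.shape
(2, 3)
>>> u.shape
(29, 2)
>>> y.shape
()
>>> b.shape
(29, 3)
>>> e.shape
(29, 29, 3, 3)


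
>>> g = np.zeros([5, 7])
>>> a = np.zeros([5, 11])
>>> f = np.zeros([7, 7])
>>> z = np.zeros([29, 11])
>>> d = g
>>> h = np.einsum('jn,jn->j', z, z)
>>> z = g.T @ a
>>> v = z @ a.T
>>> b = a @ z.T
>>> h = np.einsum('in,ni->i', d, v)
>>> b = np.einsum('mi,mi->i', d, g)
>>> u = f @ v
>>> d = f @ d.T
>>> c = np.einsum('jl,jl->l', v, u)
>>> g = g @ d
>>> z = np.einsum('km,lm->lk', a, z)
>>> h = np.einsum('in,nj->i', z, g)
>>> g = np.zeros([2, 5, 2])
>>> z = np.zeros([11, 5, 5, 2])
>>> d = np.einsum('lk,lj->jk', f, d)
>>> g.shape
(2, 5, 2)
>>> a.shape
(5, 11)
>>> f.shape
(7, 7)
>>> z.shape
(11, 5, 5, 2)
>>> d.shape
(5, 7)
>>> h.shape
(7,)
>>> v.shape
(7, 5)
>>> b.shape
(7,)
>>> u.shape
(7, 5)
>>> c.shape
(5,)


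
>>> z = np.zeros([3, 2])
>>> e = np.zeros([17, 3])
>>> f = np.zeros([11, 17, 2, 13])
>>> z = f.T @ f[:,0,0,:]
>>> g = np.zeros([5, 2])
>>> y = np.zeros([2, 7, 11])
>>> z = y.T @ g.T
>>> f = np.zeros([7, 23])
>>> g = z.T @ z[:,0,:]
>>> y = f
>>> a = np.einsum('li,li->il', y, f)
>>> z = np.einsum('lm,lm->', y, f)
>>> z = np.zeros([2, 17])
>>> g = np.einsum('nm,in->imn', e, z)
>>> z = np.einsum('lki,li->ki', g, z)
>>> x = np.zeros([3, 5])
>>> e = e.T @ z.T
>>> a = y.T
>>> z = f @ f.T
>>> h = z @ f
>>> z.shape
(7, 7)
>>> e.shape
(3, 3)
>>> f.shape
(7, 23)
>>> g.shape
(2, 3, 17)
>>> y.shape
(7, 23)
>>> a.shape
(23, 7)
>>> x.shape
(3, 5)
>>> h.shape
(7, 23)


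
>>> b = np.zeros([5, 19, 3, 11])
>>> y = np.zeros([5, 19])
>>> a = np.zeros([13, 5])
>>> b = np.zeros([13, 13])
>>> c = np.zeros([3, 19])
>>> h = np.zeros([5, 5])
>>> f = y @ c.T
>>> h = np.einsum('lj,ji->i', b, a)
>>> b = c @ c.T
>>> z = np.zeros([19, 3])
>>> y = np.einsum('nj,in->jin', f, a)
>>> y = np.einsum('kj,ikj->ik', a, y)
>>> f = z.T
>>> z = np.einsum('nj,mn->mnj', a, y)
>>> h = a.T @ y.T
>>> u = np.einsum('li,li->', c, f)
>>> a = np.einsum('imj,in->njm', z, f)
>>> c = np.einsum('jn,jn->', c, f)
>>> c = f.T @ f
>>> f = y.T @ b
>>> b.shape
(3, 3)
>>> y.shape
(3, 13)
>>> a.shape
(19, 5, 13)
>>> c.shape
(19, 19)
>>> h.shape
(5, 3)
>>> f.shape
(13, 3)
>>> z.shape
(3, 13, 5)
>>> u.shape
()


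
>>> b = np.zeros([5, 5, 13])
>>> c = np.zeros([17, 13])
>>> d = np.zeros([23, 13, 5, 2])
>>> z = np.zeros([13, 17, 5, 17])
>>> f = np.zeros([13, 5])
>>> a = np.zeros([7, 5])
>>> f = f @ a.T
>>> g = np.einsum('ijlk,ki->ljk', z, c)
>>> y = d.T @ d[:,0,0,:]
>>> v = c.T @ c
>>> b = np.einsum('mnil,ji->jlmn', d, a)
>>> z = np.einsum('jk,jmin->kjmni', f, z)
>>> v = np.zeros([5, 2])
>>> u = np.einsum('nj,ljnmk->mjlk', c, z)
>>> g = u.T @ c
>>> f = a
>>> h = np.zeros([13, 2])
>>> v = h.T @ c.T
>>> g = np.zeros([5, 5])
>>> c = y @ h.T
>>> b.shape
(7, 2, 23, 13)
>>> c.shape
(2, 5, 13, 13)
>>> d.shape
(23, 13, 5, 2)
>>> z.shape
(7, 13, 17, 17, 5)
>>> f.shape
(7, 5)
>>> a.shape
(7, 5)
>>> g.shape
(5, 5)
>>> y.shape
(2, 5, 13, 2)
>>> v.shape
(2, 17)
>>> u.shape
(17, 13, 7, 5)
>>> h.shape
(13, 2)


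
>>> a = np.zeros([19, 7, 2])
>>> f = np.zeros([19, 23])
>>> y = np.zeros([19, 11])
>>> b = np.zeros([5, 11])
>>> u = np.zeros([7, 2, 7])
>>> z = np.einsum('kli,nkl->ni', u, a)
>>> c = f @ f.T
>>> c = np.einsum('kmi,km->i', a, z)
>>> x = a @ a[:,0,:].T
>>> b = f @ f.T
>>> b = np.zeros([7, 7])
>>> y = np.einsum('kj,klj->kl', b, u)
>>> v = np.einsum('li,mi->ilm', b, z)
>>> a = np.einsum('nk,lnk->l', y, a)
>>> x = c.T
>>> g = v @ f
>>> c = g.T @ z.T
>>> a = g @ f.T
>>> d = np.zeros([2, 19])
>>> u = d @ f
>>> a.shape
(7, 7, 19)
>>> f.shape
(19, 23)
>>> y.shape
(7, 2)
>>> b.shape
(7, 7)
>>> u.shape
(2, 23)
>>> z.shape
(19, 7)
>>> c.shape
(23, 7, 19)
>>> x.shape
(2,)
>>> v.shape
(7, 7, 19)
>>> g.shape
(7, 7, 23)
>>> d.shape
(2, 19)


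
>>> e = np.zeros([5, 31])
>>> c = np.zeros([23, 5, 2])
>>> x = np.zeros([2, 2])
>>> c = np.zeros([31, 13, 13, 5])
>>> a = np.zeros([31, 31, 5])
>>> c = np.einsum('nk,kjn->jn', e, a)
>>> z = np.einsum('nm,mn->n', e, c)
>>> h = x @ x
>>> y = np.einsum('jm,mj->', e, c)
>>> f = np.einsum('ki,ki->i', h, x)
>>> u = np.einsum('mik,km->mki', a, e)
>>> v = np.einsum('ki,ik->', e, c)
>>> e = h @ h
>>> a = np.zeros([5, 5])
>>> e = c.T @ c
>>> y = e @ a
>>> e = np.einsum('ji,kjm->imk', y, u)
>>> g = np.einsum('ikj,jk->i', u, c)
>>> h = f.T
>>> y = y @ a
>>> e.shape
(5, 31, 31)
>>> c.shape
(31, 5)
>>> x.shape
(2, 2)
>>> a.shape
(5, 5)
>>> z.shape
(5,)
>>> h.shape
(2,)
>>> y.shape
(5, 5)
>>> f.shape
(2,)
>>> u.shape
(31, 5, 31)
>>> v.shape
()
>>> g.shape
(31,)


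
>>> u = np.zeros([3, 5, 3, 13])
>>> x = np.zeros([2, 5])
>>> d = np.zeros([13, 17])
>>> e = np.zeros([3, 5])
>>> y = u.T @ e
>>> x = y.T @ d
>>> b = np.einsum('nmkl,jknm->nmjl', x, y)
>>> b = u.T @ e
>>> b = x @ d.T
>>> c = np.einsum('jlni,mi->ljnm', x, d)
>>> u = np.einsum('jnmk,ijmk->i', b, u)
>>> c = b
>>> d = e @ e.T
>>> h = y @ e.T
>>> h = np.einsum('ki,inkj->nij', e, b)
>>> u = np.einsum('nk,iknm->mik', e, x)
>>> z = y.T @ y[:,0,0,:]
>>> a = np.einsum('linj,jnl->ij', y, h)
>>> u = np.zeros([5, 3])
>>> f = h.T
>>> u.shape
(5, 3)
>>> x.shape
(5, 5, 3, 17)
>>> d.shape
(3, 3)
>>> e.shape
(3, 5)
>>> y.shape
(13, 3, 5, 5)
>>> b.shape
(5, 5, 3, 13)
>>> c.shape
(5, 5, 3, 13)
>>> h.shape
(5, 5, 13)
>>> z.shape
(5, 5, 3, 5)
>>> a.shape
(3, 5)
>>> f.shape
(13, 5, 5)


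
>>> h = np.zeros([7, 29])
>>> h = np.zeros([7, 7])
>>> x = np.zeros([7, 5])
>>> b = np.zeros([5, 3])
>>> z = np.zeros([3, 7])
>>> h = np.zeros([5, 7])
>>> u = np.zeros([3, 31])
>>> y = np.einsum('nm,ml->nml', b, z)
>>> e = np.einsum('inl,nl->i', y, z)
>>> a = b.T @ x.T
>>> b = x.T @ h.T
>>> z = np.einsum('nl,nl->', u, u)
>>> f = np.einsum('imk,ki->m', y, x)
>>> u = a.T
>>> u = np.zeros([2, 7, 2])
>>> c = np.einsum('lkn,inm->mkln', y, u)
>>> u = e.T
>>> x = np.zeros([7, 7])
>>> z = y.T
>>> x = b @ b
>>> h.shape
(5, 7)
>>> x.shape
(5, 5)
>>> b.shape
(5, 5)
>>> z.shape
(7, 3, 5)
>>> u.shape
(5,)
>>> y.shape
(5, 3, 7)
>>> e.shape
(5,)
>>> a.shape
(3, 7)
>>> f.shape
(3,)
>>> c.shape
(2, 3, 5, 7)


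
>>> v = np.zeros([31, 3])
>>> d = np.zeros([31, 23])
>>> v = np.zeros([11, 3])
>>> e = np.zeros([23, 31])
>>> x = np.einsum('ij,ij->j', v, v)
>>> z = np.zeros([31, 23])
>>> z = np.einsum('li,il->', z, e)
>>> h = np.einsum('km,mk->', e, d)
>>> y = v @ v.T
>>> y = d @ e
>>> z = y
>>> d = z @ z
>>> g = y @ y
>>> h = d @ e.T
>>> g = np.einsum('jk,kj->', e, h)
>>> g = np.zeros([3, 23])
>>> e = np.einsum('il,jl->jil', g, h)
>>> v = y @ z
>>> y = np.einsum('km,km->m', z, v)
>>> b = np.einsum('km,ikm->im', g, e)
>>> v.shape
(31, 31)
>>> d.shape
(31, 31)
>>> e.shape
(31, 3, 23)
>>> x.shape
(3,)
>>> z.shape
(31, 31)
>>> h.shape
(31, 23)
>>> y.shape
(31,)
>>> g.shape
(3, 23)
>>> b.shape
(31, 23)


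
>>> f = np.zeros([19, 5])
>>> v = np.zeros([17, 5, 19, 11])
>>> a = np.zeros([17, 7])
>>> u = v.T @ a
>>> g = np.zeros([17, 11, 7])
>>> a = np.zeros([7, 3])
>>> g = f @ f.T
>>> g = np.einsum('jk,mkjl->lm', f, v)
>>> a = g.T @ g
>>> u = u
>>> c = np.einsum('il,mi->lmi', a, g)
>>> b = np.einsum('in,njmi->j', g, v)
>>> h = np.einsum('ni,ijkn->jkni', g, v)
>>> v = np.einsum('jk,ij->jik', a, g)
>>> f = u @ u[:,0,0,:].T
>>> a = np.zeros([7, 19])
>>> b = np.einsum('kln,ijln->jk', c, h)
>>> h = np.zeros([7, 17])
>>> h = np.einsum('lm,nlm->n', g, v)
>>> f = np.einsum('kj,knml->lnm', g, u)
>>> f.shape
(7, 19, 5)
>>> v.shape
(17, 11, 17)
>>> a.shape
(7, 19)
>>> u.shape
(11, 19, 5, 7)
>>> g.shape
(11, 17)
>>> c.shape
(17, 11, 17)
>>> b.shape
(19, 17)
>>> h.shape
(17,)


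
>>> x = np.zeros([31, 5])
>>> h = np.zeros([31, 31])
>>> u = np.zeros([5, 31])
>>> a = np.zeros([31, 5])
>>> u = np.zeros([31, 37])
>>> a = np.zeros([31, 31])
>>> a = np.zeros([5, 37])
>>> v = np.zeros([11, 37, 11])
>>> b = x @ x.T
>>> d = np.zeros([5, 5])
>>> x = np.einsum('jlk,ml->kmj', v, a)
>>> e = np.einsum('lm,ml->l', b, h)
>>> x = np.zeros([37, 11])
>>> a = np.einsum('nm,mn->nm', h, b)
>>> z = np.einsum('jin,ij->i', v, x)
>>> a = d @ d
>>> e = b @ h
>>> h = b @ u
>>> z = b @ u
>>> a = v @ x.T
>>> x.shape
(37, 11)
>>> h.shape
(31, 37)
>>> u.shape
(31, 37)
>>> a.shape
(11, 37, 37)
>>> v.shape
(11, 37, 11)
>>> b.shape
(31, 31)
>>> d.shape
(5, 5)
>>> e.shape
(31, 31)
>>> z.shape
(31, 37)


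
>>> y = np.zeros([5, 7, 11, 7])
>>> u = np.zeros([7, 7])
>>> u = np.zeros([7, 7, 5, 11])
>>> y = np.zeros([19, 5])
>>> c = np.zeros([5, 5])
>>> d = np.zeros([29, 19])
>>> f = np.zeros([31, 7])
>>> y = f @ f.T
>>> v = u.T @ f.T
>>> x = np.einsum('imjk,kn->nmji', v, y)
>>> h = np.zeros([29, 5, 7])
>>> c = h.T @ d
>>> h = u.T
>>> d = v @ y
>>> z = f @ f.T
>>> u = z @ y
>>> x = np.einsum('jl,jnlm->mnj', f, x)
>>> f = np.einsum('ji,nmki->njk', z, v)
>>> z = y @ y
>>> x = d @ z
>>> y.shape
(31, 31)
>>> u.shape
(31, 31)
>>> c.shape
(7, 5, 19)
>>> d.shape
(11, 5, 7, 31)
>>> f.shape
(11, 31, 7)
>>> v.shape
(11, 5, 7, 31)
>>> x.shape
(11, 5, 7, 31)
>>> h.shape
(11, 5, 7, 7)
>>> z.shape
(31, 31)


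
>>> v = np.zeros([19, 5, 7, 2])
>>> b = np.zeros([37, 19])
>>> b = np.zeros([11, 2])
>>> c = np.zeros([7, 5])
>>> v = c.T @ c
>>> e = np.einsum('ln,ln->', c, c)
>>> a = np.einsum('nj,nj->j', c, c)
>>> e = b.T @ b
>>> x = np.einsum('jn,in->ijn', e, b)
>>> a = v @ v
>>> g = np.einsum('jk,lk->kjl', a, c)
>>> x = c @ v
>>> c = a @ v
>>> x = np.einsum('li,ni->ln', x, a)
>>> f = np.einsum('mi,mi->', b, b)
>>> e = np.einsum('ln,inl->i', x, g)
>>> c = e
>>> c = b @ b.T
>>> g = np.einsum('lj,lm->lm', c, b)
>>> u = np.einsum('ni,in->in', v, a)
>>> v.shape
(5, 5)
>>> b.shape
(11, 2)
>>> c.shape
(11, 11)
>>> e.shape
(5,)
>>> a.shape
(5, 5)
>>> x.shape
(7, 5)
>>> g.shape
(11, 2)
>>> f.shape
()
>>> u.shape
(5, 5)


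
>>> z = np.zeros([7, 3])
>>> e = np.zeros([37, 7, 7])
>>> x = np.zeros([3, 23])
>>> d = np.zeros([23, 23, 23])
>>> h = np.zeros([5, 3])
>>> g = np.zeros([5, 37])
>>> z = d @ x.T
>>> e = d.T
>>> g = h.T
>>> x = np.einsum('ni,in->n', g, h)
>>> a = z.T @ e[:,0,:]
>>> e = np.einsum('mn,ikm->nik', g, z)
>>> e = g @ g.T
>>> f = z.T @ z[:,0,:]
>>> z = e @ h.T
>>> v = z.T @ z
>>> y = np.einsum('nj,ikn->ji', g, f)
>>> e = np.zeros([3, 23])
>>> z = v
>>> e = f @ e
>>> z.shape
(5, 5)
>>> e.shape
(3, 23, 23)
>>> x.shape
(3,)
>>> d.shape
(23, 23, 23)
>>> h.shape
(5, 3)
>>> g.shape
(3, 5)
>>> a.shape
(3, 23, 23)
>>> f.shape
(3, 23, 3)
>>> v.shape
(5, 5)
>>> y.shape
(5, 3)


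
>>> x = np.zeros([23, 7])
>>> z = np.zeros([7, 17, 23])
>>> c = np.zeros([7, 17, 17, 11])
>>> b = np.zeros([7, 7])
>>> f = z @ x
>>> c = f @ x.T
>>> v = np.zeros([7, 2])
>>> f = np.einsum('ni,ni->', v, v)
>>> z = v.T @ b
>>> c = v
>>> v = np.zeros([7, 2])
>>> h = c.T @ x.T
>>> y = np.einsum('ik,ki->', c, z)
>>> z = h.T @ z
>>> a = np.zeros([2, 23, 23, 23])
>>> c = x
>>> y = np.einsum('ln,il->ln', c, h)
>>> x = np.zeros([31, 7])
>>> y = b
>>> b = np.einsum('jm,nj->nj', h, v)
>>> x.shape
(31, 7)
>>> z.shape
(23, 7)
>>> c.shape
(23, 7)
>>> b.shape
(7, 2)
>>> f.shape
()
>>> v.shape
(7, 2)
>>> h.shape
(2, 23)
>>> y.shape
(7, 7)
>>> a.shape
(2, 23, 23, 23)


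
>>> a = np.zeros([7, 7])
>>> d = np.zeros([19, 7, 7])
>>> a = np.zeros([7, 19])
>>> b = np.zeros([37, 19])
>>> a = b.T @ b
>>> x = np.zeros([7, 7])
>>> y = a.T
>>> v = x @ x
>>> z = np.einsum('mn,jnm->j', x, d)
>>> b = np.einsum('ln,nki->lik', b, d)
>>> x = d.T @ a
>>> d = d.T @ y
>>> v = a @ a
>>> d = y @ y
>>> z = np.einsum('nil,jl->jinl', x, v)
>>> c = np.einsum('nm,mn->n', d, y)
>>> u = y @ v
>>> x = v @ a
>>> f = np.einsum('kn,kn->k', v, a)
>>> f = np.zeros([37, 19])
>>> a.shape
(19, 19)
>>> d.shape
(19, 19)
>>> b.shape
(37, 7, 7)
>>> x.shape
(19, 19)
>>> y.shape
(19, 19)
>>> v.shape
(19, 19)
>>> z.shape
(19, 7, 7, 19)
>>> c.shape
(19,)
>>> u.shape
(19, 19)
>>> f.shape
(37, 19)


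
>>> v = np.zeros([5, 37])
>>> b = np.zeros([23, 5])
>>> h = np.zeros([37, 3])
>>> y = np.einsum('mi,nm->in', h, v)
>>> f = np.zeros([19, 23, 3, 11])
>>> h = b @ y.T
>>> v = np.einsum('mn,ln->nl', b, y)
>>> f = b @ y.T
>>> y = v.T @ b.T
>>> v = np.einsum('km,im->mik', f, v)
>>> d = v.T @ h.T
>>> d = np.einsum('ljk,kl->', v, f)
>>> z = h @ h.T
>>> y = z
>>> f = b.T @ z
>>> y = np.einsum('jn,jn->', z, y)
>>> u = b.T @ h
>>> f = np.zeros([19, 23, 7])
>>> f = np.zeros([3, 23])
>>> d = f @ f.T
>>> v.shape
(3, 5, 23)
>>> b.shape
(23, 5)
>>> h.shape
(23, 3)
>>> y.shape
()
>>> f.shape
(3, 23)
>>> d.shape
(3, 3)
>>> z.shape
(23, 23)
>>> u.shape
(5, 3)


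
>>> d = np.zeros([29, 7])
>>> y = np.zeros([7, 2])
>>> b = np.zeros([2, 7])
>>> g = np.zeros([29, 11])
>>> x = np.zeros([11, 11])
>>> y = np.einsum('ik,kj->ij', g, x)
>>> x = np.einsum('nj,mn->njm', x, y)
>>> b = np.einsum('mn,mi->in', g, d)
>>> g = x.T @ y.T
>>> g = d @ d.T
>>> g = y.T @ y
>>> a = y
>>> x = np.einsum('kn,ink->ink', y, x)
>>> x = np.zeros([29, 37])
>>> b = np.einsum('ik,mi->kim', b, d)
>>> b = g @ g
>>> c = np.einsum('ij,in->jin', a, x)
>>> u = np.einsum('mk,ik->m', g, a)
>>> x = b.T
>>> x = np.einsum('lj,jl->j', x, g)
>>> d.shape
(29, 7)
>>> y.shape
(29, 11)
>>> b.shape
(11, 11)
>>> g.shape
(11, 11)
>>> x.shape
(11,)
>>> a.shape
(29, 11)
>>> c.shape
(11, 29, 37)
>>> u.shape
(11,)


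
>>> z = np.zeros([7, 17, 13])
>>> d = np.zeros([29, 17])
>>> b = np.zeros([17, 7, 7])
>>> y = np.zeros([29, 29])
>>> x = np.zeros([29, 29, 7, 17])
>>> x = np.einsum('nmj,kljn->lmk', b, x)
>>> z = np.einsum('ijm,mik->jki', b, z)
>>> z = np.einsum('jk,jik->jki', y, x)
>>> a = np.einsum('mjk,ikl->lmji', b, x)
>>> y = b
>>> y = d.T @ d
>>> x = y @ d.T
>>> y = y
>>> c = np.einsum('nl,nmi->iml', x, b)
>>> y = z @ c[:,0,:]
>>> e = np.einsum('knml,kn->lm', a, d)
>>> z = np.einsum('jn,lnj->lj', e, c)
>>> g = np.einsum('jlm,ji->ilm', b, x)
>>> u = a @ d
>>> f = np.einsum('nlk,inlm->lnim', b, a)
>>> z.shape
(7, 29)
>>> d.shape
(29, 17)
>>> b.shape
(17, 7, 7)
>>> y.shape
(29, 29, 29)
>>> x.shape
(17, 29)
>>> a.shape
(29, 17, 7, 29)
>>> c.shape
(7, 7, 29)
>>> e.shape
(29, 7)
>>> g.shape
(29, 7, 7)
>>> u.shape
(29, 17, 7, 17)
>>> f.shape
(7, 17, 29, 29)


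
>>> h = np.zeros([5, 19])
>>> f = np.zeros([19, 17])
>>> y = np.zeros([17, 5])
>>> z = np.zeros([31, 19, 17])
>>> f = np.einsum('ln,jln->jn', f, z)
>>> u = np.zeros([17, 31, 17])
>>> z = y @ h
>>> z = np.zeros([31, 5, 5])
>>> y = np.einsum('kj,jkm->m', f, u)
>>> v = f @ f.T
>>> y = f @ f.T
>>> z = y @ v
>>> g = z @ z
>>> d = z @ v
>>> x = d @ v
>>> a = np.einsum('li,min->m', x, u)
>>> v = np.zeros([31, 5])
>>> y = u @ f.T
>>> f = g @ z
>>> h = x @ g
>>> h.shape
(31, 31)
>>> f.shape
(31, 31)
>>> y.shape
(17, 31, 31)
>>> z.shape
(31, 31)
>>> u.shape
(17, 31, 17)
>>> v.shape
(31, 5)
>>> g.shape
(31, 31)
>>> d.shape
(31, 31)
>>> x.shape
(31, 31)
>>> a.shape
(17,)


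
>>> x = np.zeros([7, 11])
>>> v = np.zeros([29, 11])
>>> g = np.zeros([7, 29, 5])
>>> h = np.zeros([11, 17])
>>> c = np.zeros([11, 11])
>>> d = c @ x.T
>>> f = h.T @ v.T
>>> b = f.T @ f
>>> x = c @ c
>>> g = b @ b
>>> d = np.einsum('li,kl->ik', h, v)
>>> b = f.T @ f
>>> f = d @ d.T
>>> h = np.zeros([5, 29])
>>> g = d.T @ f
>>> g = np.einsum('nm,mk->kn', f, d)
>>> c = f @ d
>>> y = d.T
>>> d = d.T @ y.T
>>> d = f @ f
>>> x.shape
(11, 11)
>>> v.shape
(29, 11)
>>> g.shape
(29, 17)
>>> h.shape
(5, 29)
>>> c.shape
(17, 29)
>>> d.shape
(17, 17)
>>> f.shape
(17, 17)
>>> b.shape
(29, 29)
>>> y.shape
(29, 17)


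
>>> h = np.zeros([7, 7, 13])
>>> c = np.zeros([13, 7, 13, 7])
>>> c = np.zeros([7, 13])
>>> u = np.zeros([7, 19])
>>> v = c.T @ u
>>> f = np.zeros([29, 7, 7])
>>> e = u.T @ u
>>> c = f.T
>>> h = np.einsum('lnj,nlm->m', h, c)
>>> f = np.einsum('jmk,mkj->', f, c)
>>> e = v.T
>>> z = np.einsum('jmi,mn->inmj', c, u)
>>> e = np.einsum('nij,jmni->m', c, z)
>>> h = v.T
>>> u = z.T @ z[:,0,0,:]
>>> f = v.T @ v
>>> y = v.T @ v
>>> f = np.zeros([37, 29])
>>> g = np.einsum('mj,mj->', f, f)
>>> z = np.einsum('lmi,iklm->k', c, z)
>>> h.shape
(19, 13)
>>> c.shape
(7, 7, 29)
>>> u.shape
(7, 7, 19, 7)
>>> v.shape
(13, 19)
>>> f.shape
(37, 29)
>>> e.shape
(19,)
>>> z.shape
(19,)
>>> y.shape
(19, 19)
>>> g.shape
()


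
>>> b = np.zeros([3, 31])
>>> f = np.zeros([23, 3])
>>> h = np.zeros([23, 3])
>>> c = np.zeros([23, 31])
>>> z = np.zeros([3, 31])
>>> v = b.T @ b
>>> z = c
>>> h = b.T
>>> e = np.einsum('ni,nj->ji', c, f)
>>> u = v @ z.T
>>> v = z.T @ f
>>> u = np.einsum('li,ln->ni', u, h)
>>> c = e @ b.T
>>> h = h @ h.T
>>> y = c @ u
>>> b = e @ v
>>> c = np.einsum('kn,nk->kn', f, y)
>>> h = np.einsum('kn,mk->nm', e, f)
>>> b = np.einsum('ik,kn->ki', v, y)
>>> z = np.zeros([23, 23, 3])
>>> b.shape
(3, 31)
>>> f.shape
(23, 3)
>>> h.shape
(31, 23)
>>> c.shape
(23, 3)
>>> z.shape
(23, 23, 3)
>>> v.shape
(31, 3)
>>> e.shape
(3, 31)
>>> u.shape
(3, 23)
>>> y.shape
(3, 23)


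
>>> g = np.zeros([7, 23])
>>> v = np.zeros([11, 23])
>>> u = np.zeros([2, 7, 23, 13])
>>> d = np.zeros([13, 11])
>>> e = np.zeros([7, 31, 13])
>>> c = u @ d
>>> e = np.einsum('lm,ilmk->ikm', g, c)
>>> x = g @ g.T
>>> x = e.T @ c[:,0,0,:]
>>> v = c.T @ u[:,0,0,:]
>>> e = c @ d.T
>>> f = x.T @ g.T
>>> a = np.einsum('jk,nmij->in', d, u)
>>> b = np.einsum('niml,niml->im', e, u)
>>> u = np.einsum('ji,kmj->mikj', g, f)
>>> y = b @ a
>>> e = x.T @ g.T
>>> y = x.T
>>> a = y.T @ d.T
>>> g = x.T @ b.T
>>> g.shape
(11, 11, 7)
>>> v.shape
(11, 23, 7, 13)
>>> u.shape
(11, 23, 11, 7)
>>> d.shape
(13, 11)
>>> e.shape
(11, 11, 7)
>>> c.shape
(2, 7, 23, 11)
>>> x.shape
(23, 11, 11)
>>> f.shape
(11, 11, 7)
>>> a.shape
(23, 11, 13)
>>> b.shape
(7, 23)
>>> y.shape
(11, 11, 23)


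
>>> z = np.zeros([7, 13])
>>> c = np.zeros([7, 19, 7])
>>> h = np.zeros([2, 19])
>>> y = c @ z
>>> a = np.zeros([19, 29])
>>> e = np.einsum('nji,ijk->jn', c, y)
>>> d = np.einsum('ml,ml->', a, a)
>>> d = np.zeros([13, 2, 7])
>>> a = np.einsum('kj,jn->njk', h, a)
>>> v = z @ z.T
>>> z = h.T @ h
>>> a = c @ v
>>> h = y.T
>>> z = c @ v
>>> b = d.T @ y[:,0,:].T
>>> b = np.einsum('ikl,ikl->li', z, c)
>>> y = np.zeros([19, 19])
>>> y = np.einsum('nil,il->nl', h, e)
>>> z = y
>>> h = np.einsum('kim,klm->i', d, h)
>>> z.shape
(13, 7)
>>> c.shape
(7, 19, 7)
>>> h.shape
(2,)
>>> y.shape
(13, 7)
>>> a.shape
(7, 19, 7)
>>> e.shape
(19, 7)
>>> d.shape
(13, 2, 7)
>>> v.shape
(7, 7)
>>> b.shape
(7, 7)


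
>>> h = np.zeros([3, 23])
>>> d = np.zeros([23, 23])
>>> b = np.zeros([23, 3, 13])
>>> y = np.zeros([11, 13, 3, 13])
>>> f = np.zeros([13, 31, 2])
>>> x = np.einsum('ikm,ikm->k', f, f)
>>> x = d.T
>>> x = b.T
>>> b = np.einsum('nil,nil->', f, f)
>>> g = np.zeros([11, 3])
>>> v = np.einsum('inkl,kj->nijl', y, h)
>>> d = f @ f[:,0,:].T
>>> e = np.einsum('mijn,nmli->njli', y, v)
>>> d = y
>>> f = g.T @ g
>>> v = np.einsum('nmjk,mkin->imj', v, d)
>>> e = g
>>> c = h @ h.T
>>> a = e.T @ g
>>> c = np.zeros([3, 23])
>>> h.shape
(3, 23)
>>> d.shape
(11, 13, 3, 13)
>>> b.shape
()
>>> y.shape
(11, 13, 3, 13)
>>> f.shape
(3, 3)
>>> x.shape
(13, 3, 23)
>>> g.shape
(11, 3)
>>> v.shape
(3, 11, 23)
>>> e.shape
(11, 3)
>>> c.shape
(3, 23)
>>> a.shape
(3, 3)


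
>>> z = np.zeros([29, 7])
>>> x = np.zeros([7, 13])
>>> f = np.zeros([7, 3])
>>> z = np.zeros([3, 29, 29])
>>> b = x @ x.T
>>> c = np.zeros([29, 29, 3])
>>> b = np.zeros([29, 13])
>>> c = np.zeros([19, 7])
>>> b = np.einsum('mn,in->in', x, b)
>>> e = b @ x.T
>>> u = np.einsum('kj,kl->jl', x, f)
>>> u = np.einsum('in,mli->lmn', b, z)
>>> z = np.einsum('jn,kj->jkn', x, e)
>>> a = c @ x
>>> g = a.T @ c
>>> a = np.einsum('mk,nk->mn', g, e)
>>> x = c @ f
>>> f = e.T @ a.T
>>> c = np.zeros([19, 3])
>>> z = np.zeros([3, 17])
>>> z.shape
(3, 17)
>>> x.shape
(19, 3)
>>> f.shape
(7, 13)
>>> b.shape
(29, 13)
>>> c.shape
(19, 3)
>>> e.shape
(29, 7)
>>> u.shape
(29, 3, 13)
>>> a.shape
(13, 29)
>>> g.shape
(13, 7)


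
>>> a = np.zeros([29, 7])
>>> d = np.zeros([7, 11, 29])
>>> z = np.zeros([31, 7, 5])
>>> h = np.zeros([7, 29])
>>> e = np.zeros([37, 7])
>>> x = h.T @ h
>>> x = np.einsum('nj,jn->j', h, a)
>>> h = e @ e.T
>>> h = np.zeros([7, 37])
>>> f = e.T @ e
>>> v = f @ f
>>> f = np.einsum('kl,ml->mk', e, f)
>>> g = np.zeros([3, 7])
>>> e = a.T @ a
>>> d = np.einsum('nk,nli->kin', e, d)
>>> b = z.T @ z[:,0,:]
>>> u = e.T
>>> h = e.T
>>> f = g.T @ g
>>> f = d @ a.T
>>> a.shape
(29, 7)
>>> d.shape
(7, 29, 7)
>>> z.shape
(31, 7, 5)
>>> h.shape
(7, 7)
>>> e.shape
(7, 7)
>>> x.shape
(29,)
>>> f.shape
(7, 29, 29)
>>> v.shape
(7, 7)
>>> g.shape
(3, 7)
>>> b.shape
(5, 7, 5)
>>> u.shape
(7, 7)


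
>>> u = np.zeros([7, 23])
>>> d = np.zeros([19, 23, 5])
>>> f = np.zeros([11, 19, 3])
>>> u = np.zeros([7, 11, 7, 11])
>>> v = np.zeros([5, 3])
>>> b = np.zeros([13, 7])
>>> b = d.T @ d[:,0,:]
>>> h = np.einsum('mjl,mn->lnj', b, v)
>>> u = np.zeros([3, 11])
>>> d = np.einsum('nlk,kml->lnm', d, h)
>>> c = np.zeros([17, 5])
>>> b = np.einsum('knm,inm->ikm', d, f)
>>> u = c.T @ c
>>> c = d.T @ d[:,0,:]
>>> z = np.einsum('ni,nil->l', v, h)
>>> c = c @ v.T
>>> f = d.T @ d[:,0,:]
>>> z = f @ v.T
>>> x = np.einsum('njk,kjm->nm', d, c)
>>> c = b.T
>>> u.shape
(5, 5)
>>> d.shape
(23, 19, 3)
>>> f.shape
(3, 19, 3)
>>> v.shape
(5, 3)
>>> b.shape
(11, 23, 3)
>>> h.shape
(5, 3, 23)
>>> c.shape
(3, 23, 11)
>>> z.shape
(3, 19, 5)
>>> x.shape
(23, 5)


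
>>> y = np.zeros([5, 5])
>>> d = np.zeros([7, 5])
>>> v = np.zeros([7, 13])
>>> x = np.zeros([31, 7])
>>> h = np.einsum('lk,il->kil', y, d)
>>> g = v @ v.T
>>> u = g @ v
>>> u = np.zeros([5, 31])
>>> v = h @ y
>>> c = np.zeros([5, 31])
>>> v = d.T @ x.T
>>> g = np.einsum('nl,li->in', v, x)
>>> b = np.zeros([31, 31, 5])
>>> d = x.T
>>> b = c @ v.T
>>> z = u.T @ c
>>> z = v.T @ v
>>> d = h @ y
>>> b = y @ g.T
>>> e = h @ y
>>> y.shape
(5, 5)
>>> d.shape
(5, 7, 5)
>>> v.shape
(5, 31)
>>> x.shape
(31, 7)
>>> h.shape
(5, 7, 5)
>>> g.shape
(7, 5)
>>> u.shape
(5, 31)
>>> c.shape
(5, 31)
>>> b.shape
(5, 7)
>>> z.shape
(31, 31)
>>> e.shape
(5, 7, 5)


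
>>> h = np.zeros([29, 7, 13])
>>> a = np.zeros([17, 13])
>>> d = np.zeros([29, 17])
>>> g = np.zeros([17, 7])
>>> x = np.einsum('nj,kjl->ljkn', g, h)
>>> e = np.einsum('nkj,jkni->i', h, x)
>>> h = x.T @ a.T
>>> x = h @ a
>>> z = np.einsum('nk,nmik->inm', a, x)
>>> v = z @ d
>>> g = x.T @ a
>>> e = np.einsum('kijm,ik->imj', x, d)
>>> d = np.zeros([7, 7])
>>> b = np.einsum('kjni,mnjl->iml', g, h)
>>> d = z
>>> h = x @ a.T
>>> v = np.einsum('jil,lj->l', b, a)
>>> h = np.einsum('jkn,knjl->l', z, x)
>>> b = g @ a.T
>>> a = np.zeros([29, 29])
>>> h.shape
(13,)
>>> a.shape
(29, 29)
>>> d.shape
(7, 17, 29)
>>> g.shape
(13, 7, 29, 13)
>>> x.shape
(17, 29, 7, 13)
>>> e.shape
(29, 13, 7)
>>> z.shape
(7, 17, 29)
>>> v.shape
(17,)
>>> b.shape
(13, 7, 29, 17)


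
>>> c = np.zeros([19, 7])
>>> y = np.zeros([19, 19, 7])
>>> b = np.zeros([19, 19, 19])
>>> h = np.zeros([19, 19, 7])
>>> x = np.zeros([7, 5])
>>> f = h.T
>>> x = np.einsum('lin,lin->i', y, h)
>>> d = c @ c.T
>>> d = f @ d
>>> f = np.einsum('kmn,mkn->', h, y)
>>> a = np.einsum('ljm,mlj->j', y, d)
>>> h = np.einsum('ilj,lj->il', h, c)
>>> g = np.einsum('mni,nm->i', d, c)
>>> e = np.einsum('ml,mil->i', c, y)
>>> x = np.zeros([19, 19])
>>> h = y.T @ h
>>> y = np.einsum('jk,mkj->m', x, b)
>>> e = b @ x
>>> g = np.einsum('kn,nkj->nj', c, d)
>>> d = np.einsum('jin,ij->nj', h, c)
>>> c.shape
(19, 7)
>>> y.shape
(19,)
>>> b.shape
(19, 19, 19)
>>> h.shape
(7, 19, 19)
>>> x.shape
(19, 19)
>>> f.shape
()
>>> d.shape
(19, 7)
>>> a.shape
(19,)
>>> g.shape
(7, 19)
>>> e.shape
(19, 19, 19)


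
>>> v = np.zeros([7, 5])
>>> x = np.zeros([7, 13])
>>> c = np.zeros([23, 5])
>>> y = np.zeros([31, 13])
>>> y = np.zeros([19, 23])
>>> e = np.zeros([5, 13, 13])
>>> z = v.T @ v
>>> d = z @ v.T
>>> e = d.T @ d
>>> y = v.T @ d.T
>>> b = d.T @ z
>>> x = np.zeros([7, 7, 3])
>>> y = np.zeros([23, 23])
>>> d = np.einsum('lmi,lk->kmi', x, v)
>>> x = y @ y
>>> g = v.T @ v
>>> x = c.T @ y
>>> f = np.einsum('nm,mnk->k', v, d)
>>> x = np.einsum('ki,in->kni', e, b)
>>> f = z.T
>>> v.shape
(7, 5)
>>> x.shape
(7, 5, 7)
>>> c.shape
(23, 5)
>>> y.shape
(23, 23)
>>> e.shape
(7, 7)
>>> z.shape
(5, 5)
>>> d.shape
(5, 7, 3)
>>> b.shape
(7, 5)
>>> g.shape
(5, 5)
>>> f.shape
(5, 5)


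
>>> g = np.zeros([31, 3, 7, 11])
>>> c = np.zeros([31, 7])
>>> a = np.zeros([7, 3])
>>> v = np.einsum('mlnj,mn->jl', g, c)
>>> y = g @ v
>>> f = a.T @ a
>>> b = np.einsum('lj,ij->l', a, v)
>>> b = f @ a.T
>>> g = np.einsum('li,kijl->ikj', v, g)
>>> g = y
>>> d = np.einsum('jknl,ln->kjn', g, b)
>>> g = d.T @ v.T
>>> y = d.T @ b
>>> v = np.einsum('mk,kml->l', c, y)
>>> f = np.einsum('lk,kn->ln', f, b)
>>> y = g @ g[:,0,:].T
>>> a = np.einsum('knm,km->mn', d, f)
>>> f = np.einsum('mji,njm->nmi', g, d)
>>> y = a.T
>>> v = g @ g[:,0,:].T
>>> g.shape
(7, 31, 11)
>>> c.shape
(31, 7)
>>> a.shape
(7, 31)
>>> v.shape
(7, 31, 7)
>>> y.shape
(31, 7)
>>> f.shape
(3, 7, 11)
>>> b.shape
(3, 7)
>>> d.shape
(3, 31, 7)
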